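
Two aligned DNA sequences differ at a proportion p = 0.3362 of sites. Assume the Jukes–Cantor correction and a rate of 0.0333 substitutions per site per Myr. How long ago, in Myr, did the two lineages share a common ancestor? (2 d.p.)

d = −(3/4) ln(1 − 4p/3) = −0.75 ln(1 − 0.448267) = −0.75 ln(0.551733)
  = −0.75 × (-0.594691) = 0.446018 substitutions/site.
Under a molecular clock d = 2μt, so t = d/(2μ) = 0.446018 / (2 × 0.0333) = 6.70 Myr.

6.70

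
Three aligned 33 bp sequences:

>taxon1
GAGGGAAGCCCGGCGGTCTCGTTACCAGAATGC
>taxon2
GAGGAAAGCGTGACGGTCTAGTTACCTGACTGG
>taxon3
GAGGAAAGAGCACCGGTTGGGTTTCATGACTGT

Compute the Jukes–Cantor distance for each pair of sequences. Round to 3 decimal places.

taxon1–taxon2: 8/33 sites differ → p ≈ 0.242424, d = −0.75 ln(1 − 0.323232) = 0.292820 ≈ 0.293.
taxon1–taxon3: 13/33 sites differ → p ≈ 0.393939, d = −0.75 ln(1 − 0.525252) = 0.558728 ≈ 0.559.
taxon2–taxon3: 10/33 sites differ → p ≈ 0.30303, d = −0.75 ln(1 − 0.40404) = 0.388186 ≈ 0.388.

d(taxon1,taxon2) = 0.293, d(taxon1,taxon3) = 0.559, d(taxon2,taxon3) = 0.388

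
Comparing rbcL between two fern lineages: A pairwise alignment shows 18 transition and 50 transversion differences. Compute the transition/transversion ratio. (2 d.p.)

0.36

R = 18/50 = 0.36.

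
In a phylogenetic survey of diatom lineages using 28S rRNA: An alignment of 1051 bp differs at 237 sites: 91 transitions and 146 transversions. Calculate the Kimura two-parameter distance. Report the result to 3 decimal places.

0.268

P = 91/1051 ≈ 0.086584 and Q = 146/1051 ≈ 0.138915.
Under the Kimura two-parameter model, d = −½ ln(1 − 2P − Q) − ¼ ln(1 − 2Q).
1 − 2P − Q = 0.687917, giving −½ ln(0.687917) = 0.187044.
1 − 2Q = 0.72217, giving −¼ ln(0.72217) = 0.081374.
d = 0.187044 + 0.081374 = 0.268418.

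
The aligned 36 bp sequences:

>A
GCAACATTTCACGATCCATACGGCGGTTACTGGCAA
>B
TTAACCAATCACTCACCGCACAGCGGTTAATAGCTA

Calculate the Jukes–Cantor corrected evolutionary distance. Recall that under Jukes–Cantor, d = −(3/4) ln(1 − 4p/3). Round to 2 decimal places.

0.55

The sequences differ at 14 of 36 sites, so p = 14/36 ≈ 0.388889.
d = −(3/4) ln(1 − 4p/3) = −0.75 ln(1 − 0.518519) = −0.75 ln(0.481481)
  = −0.75 × (-0.730889) = 0.548167 substitutions/site.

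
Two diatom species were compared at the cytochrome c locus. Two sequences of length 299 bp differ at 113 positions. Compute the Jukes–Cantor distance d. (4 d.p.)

0.5257

p = 113/299 ≈ 0.377926.
d = −(3/4) ln(1 − 4p/3) = −0.75 ln(1 − 0.503901) = −0.75 ln(0.496099)
  = −0.75 × (-0.700980) = 0.525735 substitutions/site.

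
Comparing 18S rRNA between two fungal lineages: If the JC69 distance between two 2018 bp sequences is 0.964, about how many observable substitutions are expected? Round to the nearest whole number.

1095

Invert JC69: p = (3/4)(1 − e^(−4d/3)) = 0.75 × (1 − e^(-1.285333)) = 0.75 × (1 − 0.276558) = 0.542582.
Expected differing sites = pL ≈ 0.542582 × 2018 = 1094.930476 ≈ 1095.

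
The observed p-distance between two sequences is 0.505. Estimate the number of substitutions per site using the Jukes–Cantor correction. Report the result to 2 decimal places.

d = −(3/4) ln(1 − 4p/3) = −0.75 ln(1 − 0.673333) = −0.75 ln(0.326667)
  = −0.75 × (-1.118814) = 0.839111 substitutions/site.

0.84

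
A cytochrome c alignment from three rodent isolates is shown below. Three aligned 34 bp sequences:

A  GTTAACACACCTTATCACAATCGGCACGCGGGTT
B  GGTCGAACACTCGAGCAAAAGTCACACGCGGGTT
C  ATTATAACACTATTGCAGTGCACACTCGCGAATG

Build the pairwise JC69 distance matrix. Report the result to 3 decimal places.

d(A,B) = 0.535, d(A,C) = 0.918, d(B,C) = 0.741

A–B: 13/34 sites differ → p ≈ 0.382353, d = −0.75 ln(1 − 0.509804) = 0.534712 ≈ 0.535.
A–C: 18/34 sites differ → p ≈ 0.529412, d = −0.75 ln(1 − 0.705883) = 0.917833 ≈ 0.918.
B–C: 16/34 sites differ → p ≈ 0.470588, d = −0.75 ln(1 − 0.627451) = 0.740540 ≈ 0.741.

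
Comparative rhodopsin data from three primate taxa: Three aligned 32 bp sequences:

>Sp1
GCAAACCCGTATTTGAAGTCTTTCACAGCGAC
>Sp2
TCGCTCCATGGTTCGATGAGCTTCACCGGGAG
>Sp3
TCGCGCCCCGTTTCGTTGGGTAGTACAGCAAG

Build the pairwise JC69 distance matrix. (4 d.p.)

Sp1–Sp2: 16/32 sites differ → p = 0.5, d = −0.75 ln(1 − 0.666667) = 0.823960 ≈ 0.8240.
Sp1–Sp3: 17/32 sites differ → p = 0.53125, d = −0.75 ln(1 − 0.708333) = 0.924107 ≈ 0.9241.
Sp2–Sp3: 13/32 sites differ → p = 0.40625, d = −0.75 ln(1 − 0.541667) = 0.585119 ≈ 0.5851.

d(Sp1,Sp2) = 0.8240, d(Sp1,Sp3) = 0.9241, d(Sp2,Sp3) = 0.5851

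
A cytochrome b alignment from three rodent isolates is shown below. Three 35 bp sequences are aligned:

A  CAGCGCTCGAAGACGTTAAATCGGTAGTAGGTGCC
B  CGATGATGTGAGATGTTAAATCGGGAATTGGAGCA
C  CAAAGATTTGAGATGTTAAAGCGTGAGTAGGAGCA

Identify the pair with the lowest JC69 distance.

A–B: 13/35 differ, p = 0.371, d = 0.513.
A–C: 12/35 differ, p = 0.343, d = 0.458.
B–C: 7/35 differ, p = 0.200, d = 0.233.
The smallest distance is between B and C.

B and C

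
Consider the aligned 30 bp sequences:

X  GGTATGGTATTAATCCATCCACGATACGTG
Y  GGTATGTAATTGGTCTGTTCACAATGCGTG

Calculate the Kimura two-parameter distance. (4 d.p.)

0.4168

Of 30 sites, 7 differences are transitions and 2 are transversions, so P = 7/30 ≈ 0.233333 and Q = 2/30 ≈ 0.066667.
Under the Kimura two-parameter model, d = −½ ln(1 − 2P − Q) − ¼ ln(1 − 2Q).
1 − 2P − Q = 0.466667, giving −½ ln(0.466667) = 0.381070.
1 − 2Q = 0.866666, giving −¼ ln(0.866666) = 0.035775.
d = 0.381070 + 0.035775 = 0.416845.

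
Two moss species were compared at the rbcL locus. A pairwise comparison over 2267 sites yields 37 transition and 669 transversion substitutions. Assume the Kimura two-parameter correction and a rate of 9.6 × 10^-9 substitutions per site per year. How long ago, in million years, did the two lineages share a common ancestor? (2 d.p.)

P = 37/2267 ≈ 0.016321 and Q = 669/2267 ≈ 0.295104.
Under the Kimura two-parameter model, d = −½ ln(1 − 2P − Q) − ¼ ln(1 − 2Q).
1 − 2P − Q = 0.672254, giving −½ ln(0.672254) = 0.198560.
1 − 2Q = 0.409792, giving −¼ ln(0.409792) = 0.223026.
d = 0.198560 + 0.223026 = 0.421586.
Under a molecular clock d = 2μt, so t = d/(2μ) = 0.421586 / (2 × 9.6 × 10^-9) = 21.96 million years.

21.96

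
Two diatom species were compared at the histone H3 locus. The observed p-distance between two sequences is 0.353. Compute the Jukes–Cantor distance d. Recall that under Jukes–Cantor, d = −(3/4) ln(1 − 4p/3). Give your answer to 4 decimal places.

0.4771

d = −(3/4) ln(1 − 4p/3) = −0.75 ln(1 − 0.470667) = −0.75 ln(0.529333)
  = −0.75 × (-0.636138) = 0.477104 substitutions/site.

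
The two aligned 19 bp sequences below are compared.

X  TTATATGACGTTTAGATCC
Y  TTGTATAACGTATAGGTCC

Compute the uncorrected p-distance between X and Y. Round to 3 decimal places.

The sequences differ at 4 of 19 positions (sites 3, 7, 12, 16).
p = 4/19 = 0.210526… ≈ 0.211 (to 3 d.p.).

0.211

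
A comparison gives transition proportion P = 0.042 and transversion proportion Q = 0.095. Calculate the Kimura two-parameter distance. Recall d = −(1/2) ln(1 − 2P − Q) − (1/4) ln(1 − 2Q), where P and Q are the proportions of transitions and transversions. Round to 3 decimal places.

Under the Kimura two-parameter model, d = −½ ln(1 − 2P − Q) − ¼ ln(1 − 2Q).
1 − 2P − Q = 0.821, giving −½ ln(0.821) = 0.098616.
1 − 2Q = 0.81, giving −¼ ln(0.81) = 0.052680.
d = 0.098616 + 0.052680 = 0.151296.

0.151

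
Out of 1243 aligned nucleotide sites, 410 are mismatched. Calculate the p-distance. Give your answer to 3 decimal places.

0.330

p = 410/1243 = 0.329847… ≈ 0.330 (to 3 d.p.).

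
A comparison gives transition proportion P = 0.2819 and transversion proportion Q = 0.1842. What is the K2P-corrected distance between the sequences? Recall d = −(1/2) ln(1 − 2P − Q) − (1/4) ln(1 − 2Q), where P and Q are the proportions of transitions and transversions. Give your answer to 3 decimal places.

Under the Kimura two-parameter model, d = −½ ln(1 − 2P − Q) − ¼ ln(1 − 2Q).
1 − 2P − Q = 0.252, giving −½ ln(0.252) = 0.689163.
1 − 2Q = 0.6316, giving −¼ ln(0.6316) = 0.114875.
d = 0.689163 + 0.114875 = 0.804038.

0.804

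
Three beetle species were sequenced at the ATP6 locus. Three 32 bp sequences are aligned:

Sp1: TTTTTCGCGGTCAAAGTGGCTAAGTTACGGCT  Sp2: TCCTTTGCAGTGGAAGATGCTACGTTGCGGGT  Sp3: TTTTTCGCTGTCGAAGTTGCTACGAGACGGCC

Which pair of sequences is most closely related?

Sp1 and Sp3

Sp1–Sp2: 11/32 differ, p = 0.344, d = 0.460.
Sp1–Sp3: 7/32 differ, p = 0.219, d = 0.259.
Sp2–Sp3: 11/32 differ, p = 0.344, d = 0.460.
The smallest distance is between Sp1 and Sp3.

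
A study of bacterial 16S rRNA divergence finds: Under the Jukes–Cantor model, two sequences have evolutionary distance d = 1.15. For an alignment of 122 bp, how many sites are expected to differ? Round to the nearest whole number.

72

Invert JC69: p = (3/4)(1 − e^(−4d/3)) = 0.75 × (1 − e^(-1.533333)) = 0.75 × (1 − 0.215815) = 0.588139.
Expected differing sites = pL ≈ 0.588139 × 122 = 71.752958 ≈ 72.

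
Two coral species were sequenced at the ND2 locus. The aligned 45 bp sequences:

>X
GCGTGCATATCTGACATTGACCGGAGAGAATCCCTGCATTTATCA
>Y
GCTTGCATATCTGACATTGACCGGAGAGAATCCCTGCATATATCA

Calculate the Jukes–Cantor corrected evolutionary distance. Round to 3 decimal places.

The sequences differ at 2 of 45 sites (3, 40), so p = 2/45 ≈ 0.044444.
d = −(3/4) ln(1 − 4p/3) = −0.75 ln(1 − 0.059259) = −0.75 ln(0.940741)
  = −0.75 × (-0.061087) = 0.045815 substitutions/site.

0.046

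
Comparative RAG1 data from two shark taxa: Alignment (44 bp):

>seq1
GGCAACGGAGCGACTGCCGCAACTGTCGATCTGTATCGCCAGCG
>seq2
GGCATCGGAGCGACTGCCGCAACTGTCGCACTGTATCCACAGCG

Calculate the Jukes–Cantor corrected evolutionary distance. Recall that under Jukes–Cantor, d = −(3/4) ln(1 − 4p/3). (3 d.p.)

The sequences differ at 5 of 44 sites (5, 29, 30, 38, 39), so p = 5/44 ≈ 0.113636.
d = −(3/4) ln(1 − 4p/3) = −0.75 ln(1 − 0.151515) = −0.75 ln(0.848485)
  = −0.75 × (-0.164303) = 0.123227 substitutions/site.

0.123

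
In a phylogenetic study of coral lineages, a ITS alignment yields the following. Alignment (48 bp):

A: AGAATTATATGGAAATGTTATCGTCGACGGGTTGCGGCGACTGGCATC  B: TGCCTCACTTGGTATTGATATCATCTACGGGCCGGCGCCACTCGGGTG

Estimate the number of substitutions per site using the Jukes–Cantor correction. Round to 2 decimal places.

0.61

The sequences differ at 20 of 48 sites, so p = 20/48 ≈ 0.416667.
d = −(3/4) ln(1 − 4p/3) = −0.75 ln(1 − 0.555556) = −0.75 ln(0.444444)
  = −0.75 × (-0.810931) = 0.608198 substitutions/site.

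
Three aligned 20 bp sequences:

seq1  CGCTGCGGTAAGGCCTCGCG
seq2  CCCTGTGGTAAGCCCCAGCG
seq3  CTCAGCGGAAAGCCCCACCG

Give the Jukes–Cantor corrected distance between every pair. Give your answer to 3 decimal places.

seq1–seq2: 5/20 sites differ → p = 0.25, d = −0.75 ln(1 − 0.333333) = 0.304098 ≈ 0.304.
seq1–seq3: 7/20 sites differ → p = 0.35, d = −0.75 ln(1 − 0.466667) = 0.471457 ≈ 0.471.
seq2–seq3: 5/20 sites differ → p = 0.25, d = −0.75 ln(1 − 0.333333) = 0.304098 ≈ 0.304.

d(seq1,seq2) = 0.304, d(seq1,seq3) = 0.471, d(seq2,seq3) = 0.304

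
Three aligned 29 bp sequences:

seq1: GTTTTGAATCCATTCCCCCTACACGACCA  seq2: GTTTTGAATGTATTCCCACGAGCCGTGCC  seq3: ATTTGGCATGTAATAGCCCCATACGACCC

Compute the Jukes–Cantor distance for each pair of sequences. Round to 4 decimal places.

d(seq1,seq2) = 0.4006, d(seq1,seq3) = 0.5285, d(seq2,seq3) = 0.6018

seq1–seq2: 9/29 sites differ → p ≈ 0.310345, d = −0.75 ln(1 − 0.413793) = 0.400562 ≈ 0.4006.
seq1–seq3: 11/29 sites differ → p ≈ 0.37931, d = −0.75 ln(1 − 0.505747) = 0.528531 ≈ 0.5285.
seq2–seq3: 12/29 sites differ → p ≈ 0.413793, d = −0.75 ln(1 − 0.551724) = 0.601760 ≈ 0.6018.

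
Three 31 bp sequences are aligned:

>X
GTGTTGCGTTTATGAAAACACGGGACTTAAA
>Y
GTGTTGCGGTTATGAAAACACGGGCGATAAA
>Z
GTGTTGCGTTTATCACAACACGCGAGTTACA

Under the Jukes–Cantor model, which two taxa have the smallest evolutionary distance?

X–Y: 4/31 differ, p = 0.129, d = 0.142.
X–Z: 5/31 differ, p = 0.161, d = 0.182.
Y–Z: 7/31 differ, p = 0.226, d = 0.269.
The smallest distance is between X and Y.

X and Y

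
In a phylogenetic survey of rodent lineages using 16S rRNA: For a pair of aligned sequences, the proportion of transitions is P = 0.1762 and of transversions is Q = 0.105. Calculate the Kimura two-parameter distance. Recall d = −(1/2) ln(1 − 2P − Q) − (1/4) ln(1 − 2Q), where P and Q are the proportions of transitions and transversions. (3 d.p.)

0.365

Under the Kimura two-parameter model, d = −½ ln(1 − 2P − Q) − ¼ ln(1 − 2Q).
1 − 2P − Q = 0.5426, giving −½ ln(0.5426) = 0.305691.
1 − 2Q = 0.79, giving −¼ ln(0.79) = 0.058931.
d = 0.305691 + 0.058931 = 0.364622.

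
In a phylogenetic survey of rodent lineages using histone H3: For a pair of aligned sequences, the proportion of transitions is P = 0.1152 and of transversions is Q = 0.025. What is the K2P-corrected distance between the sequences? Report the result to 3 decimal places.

Under the Kimura two-parameter model, d = −½ ln(1 − 2P − Q) − ¼ ln(1 − 2Q).
1 − 2P − Q = 0.7446, giving −½ ln(0.7446) = 0.147454.
1 − 2Q = 0.95, giving −¼ ln(0.95) = 0.012823.
d = 0.147454 + 0.012823 = 0.160277.

0.160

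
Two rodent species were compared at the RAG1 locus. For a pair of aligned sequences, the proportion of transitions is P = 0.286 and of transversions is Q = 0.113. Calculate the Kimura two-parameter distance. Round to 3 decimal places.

0.642

Under the Kimura two-parameter model, d = −½ ln(1 − 2P − Q) − ¼ ln(1 − 2Q).
1 − 2P − Q = 0.315, giving −½ ln(0.315) = 0.577591.
1 − 2Q = 0.774, giving −¼ ln(0.774) = 0.064046.
d = 0.577591 + 0.064046 = 0.641637.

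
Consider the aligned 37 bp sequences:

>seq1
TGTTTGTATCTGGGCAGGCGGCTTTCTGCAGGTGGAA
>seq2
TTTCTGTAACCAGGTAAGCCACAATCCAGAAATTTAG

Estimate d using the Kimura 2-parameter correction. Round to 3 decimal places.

Of 37 sites, 11 differences are transitions and 8 are transversions, so P = 11/37 ≈ 0.297297 and Q = 8/37 ≈ 0.216216.
Under the Kimura two-parameter model, d = −½ ln(1 − 2P − Q) − ¼ ln(1 − 2Q).
1 − 2P − Q = 0.18919, giving −½ ln(0.18919) = 0.832502.
1 − 2Q = 0.567568, giving −¼ ln(0.567568) = 0.141599.
d = 0.832502 + 0.141599 = 0.974101.

0.974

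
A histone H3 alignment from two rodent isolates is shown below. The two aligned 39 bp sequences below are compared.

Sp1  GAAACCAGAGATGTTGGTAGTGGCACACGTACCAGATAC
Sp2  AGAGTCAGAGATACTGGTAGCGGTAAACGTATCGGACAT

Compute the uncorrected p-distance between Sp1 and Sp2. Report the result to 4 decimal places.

0.3333

The sequences differ at 13 of 39 positions.
p = 13/39 = 0.333333… ≈ 0.3333 (to 4 d.p.).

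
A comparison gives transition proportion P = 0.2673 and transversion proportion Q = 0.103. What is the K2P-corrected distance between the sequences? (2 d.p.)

Under the Kimura two-parameter model, d = −½ ln(1 − 2P − Q) − ¼ ln(1 − 2Q).
1 − 2P − Q = 0.3624, giving −½ ln(0.3624) = 0.507503.
1 − 2Q = 0.794, giving −¼ ln(0.794) = 0.057668.
d = 0.507503 + 0.057668 = 0.565171.

0.57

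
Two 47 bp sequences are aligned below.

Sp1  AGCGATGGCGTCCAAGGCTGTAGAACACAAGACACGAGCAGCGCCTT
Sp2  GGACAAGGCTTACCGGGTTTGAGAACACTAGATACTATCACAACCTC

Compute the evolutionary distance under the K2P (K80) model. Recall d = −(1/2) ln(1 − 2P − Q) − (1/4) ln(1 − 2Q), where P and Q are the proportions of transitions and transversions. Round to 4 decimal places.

0.5810

Of 47 sites, 6 differences are transitions and 13 are transversions, so P = 6/47 ≈ 0.12766 and Q = 13/47 ≈ 0.276596.
Under the Kimura two-parameter model, d = −½ ln(1 − 2P − Q) − ¼ ln(1 − 2Q).
1 − 2P − Q = 0.468084, giving −½ ln(0.468084) = 0.379554.
1 − 2Q = 0.446808, giving −¼ ln(0.446808) = 0.201407.
d = 0.379554 + 0.201407 = 0.580961.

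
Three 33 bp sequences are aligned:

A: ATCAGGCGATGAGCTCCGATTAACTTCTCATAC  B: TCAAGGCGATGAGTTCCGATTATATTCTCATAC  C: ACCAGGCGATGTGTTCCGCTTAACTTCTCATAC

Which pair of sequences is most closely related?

A and C

A–B: 6/33 differ, p = 0.182, d = 0.208.
A–C: 4/33 differ, p = 0.121, d = 0.132.
B–C: 6/33 differ, p = 0.182, d = 0.208.
The smallest distance is between A and C.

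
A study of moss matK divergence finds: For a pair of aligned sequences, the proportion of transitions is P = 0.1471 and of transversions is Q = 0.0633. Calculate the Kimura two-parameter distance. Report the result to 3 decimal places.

Under the Kimura two-parameter model, d = −½ ln(1 − 2P − Q) − ¼ ln(1 − 2Q).
1 − 2P − Q = 0.6425, giving −½ ln(0.6425) = 0.221194.
1 − 2Q = 0.8734, giving −¼ ln(0.8734) = 0.033840.
d = 0.221194 + 0.033840 = 0.255034.

0.255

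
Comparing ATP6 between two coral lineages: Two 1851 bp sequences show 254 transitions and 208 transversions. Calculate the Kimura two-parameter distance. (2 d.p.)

P = 254/1851 ≈ 0.137223 and Q = 208/1851 ≈ 0.112372.
Under the Kimura two-parameter model, d = −½ ln(1 − 2P − Q) − ¼ ln(1 − 2Q).
1 − 2P − Q = 0.613182, giving −½ ln(0.613182) = 0.244547.
1 − 2Q = 0.775256, giving −¼ ln(0.775256) = 0.063640.
d = 0.244547 + 0.063640 = 0.308187.

0.31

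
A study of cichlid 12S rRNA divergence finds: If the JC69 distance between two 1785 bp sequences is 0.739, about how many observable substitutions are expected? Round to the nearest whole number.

839

Invert JC69: p = (3/4)(1 − e^(−4d/3)) = 0.75 × (1 − e^(-0.985333)) = 0.75 × (1 − 0.373315) = 0.470014.
Expected differing sites = pL ≈ 0.470014 × 1785 = 838.97499 ≈ 839.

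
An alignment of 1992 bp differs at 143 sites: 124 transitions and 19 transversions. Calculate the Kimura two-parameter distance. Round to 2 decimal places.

P = 124/1992 ≈ 0.062249 and Q = 19/1992 ≈ 0.009538.
Under the Kimura two-parameter model, d = −½ ln(1 − 2P − Q) − ¼ ln(1 − 2Q).
1 − 2P − Q = 0.865964, giving −½ ln(0.865964) = 0.071956.
1 − 2Q = 0.980924, giving −¼ ln(0.980924) = 0.004815.
d = 0.071956 + 0.004815 = 0.076771.

0.08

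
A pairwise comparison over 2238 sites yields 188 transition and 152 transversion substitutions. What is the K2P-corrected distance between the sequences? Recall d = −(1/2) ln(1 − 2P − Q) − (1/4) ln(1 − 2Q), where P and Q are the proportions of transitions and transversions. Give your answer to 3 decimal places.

P = 188/2238 ≈ 0.084004 and Q = 152/2238 ≈ 0.067918.
Under the Kimura two-parameter model, d = −½ ln(1 − 2P − Q) − ¼ ln(1 − 2Q).
1 − 2P − Q = 0.764074, giving −½ ln(0.764074) = 0.134545.
1 − 2Q = 0.864164, giving −¼ ln(0.864164) = 0.036498.
d = 0.134545 + 0.036498 = 0.171043.

0.171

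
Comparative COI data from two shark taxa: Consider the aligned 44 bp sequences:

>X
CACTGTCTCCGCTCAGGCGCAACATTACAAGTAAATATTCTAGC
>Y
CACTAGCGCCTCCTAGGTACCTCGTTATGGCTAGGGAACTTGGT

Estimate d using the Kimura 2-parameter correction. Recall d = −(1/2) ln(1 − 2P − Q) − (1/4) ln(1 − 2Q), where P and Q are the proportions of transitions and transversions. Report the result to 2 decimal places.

1.11

Of 44 sites, 15 differences are transitions and 8 are transversions, so P = 15/44 ≈ 0.340909 and Q = 8/44 ≈ 0.181818.
Under the Kimura two-parameter model, d = −½ ln(1 − 2P − Q) − ¼ ln(1 − 2Q).
1 − 2P − Q = 0.136364, giving −½ ln(0.136364) = 0.996214.
1 − 2Q = 0.636364, giving −¼ ln(0.636364) = 0.112996.
d = 0.996214 + 0.112996 = 1.109210.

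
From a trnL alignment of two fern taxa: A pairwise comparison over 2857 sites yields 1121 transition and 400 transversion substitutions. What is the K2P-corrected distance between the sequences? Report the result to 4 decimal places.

1.3756

P = 1121/2857 ≈ 0.39237 and Q = 400/2857 ≈ 0.140007.
Under the Kimura two-parameter model, d = −½ ln(1 − 2P − Q) − ¼ ln(1 − 2Q).
1 − 2P − Q = 0.075253, giving −½ ln(0.075253) = 1.293450.
1 − 2Q = 0.719986, giving −¼ ln(0.719986) = 0.082131.
d = 1.293450 + 0.082131 = 1.375581.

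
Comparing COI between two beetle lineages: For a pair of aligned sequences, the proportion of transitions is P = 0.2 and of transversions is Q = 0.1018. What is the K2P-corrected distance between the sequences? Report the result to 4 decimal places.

Under the Kimura two-parameter model, d = −½ ln(1 − 2P − Q) − ¼ ln(1 − 2Q).
1 − 2P − Q = 0.4982, giving −½ ln(0.4982) = 0.348377.
1 − 2Q = 0.7964, giving −¼ ln(0.7964) = 0.056913.
d = 0.348377 + 0.056913 = 0.405290.

0.4053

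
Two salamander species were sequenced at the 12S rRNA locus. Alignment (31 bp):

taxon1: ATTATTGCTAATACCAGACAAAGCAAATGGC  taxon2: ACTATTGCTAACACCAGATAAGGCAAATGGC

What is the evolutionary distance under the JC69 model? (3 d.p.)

0.142

The sequences differ at 4 of 31 sites (2, 12, 19, 22), so p = 4/31 ≈ 0.129032.
d = −(3/4) ln(1 − 4p/3) = −0.75 ln(1 − 0.172043) = −0.75 ln(0.827957)
  = −0.75 × (-0.188794) = 0.141596 substitutions/site.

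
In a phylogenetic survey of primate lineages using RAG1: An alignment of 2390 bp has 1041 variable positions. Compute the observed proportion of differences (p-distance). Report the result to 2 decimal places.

0.44

p = 1041/2390 = 0.435564… ≈ 0.44 (to 2 d.p.).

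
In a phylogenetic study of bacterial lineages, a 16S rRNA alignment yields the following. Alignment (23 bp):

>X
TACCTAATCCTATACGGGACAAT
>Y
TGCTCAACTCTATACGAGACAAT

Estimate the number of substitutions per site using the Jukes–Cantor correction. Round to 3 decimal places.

The sequences differ at 6 of 23 sites (2, 4, 5, 8, 9, 17), so p = 6/23 ≈ 0.26087.
d = −(3/4) ln(1 − 4p/3) = −0.75 ln(1 − 0.347827) = −0.75 ln(0.652173)
  = −0.75 × (-0.427445) = 0.320584 substitutions/site.

0.321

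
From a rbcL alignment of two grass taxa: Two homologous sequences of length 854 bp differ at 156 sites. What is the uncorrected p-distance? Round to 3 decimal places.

0.183

p = 156/854 = 0.182669… ≈ 0.183 (to 3 d.p.).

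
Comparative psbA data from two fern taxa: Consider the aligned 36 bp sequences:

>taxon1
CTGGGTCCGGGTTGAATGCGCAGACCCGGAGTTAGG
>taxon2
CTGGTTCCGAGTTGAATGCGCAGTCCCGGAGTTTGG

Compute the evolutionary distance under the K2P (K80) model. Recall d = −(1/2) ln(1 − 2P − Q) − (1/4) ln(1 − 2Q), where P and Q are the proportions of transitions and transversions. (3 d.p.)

Of 36 sites, 1 differences are transitions and 3 are transversions, so P = 1/36 ≈ 0.027778 and Q = 3/36 ≈ 0.083333.
Under the Kimura two-parameter model, d = −½ ln(1 − 2P − Q) − ¼ ln(1 − 2Q).
1 − 2P − Q = 0.861111, giving −½ ln(0.861111) = 0.074766.
1 − 2Q = 0.833334, giving −¼ ln(0.833334) = 0.045580.
d = 0.074766 + 0.045580 = 0.120346.

0.120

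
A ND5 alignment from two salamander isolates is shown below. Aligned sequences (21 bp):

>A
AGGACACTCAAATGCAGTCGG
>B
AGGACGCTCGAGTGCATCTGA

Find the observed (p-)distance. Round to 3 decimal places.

0.333

The sequences differ at 7 of 21 positions (sites 6, 10, 12, 17, 18, 19, 21).
p = 7/21 = 0.333333… ≈ 0.333 (to 3 d.p.).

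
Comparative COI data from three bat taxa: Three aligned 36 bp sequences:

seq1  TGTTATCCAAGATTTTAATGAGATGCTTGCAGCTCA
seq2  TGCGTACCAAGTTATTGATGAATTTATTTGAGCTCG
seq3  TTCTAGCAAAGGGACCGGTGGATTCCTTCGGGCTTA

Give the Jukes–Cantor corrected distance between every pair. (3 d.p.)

d(seq1,seq2) = 0.548, d(seq1,seq3) = 0.912, d(seq2,seq3) = 0.745

seq1–seq2: 14/36 sites differ → p ≈ 0.388889, d = −0.75 ln(1 − 0.518519) = 0.548166 ≈ 0.548.
seq1–seq3: 19/36 sites differ → p ≈ 0.527778, d = −0.75 ln(1 − 0.703704) = 0.912297 ≈ 0.912.
seq2–seq3: 17/36 sites differ → p ≈ 0.472222, d = −0.75 ln(1 − 0.629629) = 0.744938 ≈ 0.745.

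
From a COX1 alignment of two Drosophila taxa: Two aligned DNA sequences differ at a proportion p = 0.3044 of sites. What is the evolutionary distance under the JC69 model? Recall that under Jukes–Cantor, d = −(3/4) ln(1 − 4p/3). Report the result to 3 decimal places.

0.390

d = −(3/4) ln(1 − 4p/3) = −0.75 ln(1 − 0.405867) = −0.75 ln(0.594133)
  = −0.75 × (-0.520652) = 0.390489 substitutions/site.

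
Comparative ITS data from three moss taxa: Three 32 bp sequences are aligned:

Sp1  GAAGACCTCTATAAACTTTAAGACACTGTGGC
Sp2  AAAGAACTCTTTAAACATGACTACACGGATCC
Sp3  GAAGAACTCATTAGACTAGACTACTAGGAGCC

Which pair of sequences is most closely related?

Sp1–Sp2: 11/32 differ, p = 0.344, d = 0.460.
Sp1–Sp3: 13/32 differ, p = 0.406, d = 0.585.
Sp2–Sp3: 8/32 differ, p = 0.250, d = 0.304.
The smallest distance is between Sp2 and Sp3.

Sp2 and Sp3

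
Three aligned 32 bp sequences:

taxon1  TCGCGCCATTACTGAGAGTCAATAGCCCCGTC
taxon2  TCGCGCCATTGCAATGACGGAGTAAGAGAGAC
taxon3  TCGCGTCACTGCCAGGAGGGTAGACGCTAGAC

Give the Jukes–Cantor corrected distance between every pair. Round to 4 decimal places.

taxon1–taxon2: 14/32 sites differ → p = 0.4375, d = −0.75 ln(1 − 0.583333) = 0.656601 ≈ 0.6566.
taxon1–taxon3: 15/32 sites differ → p = 0.46875, d = −0.75 ln(1 − 0.625) = 0.735622 ≈ 0.7356.
taxon2–taxon3: 11/32 sites differ → p = 0.34375, d = −0.75 ln(1 − 0.458333) = 0.459828 ≈ 0.4598.

d(taxon1,taxon2) = 0.6566, d(taxon1,taxon3) = 0.7356, d(taxon2,taxon3) = 0.4598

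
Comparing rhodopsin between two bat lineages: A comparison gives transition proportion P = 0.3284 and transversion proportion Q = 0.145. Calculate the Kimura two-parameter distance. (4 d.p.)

Under the Kimura two-parameter model, d = −½ ln(1 − 2P − Q) − ¼ ln(1 − 2Q).
1 − 2P − Q = 0.1982, giving −½ ln(0.1982) = 0.809239.
1 − 2Q = 0.71, giving −¼ ln(0.71) = 0.085623.
d = 0.809239 + 0.085623 = 0.894862.

0.8949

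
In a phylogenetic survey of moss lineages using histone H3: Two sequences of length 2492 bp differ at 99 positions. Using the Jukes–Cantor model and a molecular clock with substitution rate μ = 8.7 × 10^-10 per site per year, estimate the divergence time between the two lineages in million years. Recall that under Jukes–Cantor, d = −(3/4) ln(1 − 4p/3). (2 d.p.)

23.46

p = 99/2492 ≈ 0.039727.
d = −(3/4) ln(1 − 4p/3) = −0.75 ln(1 − 0.052969) = −0.75 ln(0.947031)
  = −0.75 × (-0.054423) = 0.040817 substitutions/site.
Under a molecular clock d = 2μt, so t = d/(2μ) = 0.040817 / (2 × 8.7 × 10^-10) = 23.46 million years.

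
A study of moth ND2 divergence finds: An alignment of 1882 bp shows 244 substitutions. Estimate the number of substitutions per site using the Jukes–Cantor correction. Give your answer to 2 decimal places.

0.14

p = 244/1882 ≈ 0.129649.
d = −(3/4) ln(1 − 4p/3) = −0.75 ln(1 − 0.172865) = −0.75 ln(0.827135)
  = −0.75 × (-0.189787) = 0.142340 substitutions/site.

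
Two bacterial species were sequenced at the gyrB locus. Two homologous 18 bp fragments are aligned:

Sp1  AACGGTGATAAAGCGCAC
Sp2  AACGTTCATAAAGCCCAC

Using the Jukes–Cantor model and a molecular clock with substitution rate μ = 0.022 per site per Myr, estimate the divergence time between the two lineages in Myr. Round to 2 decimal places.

4.28

The sequences differ at 3 of 18 sites (5, 7, 15), so p = 3/18 ≈ 0.166667.
d = −(3/4) ln(1 − 4p/3) = −0.75 ln(1 − 0.222223) = −0.75 ln(0.777777)
  = −0.75 × (-0.251315) = 0.188486 substitutions/site.
Under a molecular clock d = 2μt, so t = d/(2μ) = 0.188486 / (2 × 0.022) = 4.28 Myr.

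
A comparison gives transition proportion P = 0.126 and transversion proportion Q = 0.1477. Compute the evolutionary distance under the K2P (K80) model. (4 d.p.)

Under the Kimura two-parameter model, d = −½ ln(1 − 2P − Q) − ¼ ln(1 − 2Q).
1 − 2P − Q = 0.6003, giving −½ ln(0.6003) = 0.255163.
1 − 2Q = 0.7046, giving −¼ ln(0.7046) = 0.087531.
d = 0.255163 + 0.087531 = 0.342694.

0.3427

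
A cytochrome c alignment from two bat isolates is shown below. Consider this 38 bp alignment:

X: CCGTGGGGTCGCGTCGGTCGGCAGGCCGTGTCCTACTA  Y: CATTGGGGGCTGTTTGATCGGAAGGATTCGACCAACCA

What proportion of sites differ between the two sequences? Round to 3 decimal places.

The sequences differ at 16 of 38 positions.
p = 16/38 = 0.421052… ≈ 0.421 (to 3 d.p.).

0.421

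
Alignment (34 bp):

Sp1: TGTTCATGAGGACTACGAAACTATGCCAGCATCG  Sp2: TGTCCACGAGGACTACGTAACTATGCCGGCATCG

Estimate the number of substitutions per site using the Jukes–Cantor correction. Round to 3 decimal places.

The sequences differ at 4 of 34 sites (4, 7, 18, 28), so p = 4/34 ≈ 0.117647.
d = −(3/4) ln(1 − 4p/3) = −0.75 ln(1 − 0.156863) = −0.75 ln(0.843137)
  = −0.75 × (-0.170626) = 0.127970 substitutions/site.

0.128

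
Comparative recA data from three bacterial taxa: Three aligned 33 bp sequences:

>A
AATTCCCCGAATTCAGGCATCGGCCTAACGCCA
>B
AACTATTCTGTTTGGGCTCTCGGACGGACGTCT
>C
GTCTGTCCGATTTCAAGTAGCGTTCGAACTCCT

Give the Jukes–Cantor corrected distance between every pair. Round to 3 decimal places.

d(A,B) = 0.871, d(A,C) = 0.625, d(B,C) = 0.871

A–B: 17/33 sites differ → p ≈ 0.515152, d = −0.75 ln(1 − 0.686869) = 0.870850 ≈ 0.871.
A–C: 14/33 sites differ → p ≈ 0.424242, d = −0.75 ln(1 − 0.565656) = 0.625439 ≈ 0.625.
B–C: 17/33 sites differ → p ≈ 0.515152, d = −0.75 ln(1 − 0.686869) = 0.870850 ≈ 0.871.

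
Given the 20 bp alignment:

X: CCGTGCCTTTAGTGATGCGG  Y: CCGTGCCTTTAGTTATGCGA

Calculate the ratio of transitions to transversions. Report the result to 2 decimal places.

1.00

Transitions are A↔G and C↔T; transversions are all other mismatches.
Transitions: 1. Transversions: 1.
R = 1/1 = 1.00.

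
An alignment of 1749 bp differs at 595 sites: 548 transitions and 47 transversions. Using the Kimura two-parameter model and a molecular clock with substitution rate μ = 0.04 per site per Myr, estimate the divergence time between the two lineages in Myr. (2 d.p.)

P = 548/1749 ≈ 0.313322 and Q = 47/1749 ≈ 0.026872.
Under the Kimura two-parameter model, d = −½ ln(1 − 2P − Q) − ¼ ln(1 − 2Q).
1 − 2P − Q = 0.346484, giving −½ ln(0.346484) = 0.529959.
1 − 2Q = 0.946256, giving −¼ ln(0.946256) = 0.013811.
d = 0.529959 + 0.013811 = 0.543770.
Under a molecular clock d = 2μt, so t = d/(2μ) = 0.543770 / (2 × 0.04) = 6.80 Myr.

6.80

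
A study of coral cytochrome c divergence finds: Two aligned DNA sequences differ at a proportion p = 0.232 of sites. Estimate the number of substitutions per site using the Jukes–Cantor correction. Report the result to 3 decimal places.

d = −(3/4) ln(1 − 4p/3) = −0.75 ln(1 − 0.309333) = −0.75 ln(0.690667)
  = −0.75 × (-0.370097) = 0.277573 substitutions/site.

0.278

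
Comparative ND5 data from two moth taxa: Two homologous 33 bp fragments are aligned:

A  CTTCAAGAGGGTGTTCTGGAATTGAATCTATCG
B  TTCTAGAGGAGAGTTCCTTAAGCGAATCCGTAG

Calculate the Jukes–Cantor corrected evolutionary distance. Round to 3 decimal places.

The sequences differ at 16 of 33 sites, so p = 16/33 ≈ 0.484848.
d = −(3/4) ln(1 − 4p/3) = −0.75 ln(1 − 0.646464) = −0.75 ln(0.353536)
  = −0.75 × (-1.039770) = 0.779828 substitutions/site.

0.780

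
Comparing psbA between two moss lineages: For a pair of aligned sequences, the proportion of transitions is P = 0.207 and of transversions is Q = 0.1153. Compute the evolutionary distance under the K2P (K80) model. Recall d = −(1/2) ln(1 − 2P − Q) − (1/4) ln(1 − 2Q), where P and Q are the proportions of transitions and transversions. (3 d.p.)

0.442

Under the Kimura two-parameter model, d = −½ ln(1 − 2P − Q) − ¼ ln(1 − 2Q).
1 − 2P − Q = 0.4707, giving −½ ln(0.4707) = 0.376767.
1 − 2Q = 0.7694, giving −¼ ln(0.7694) = 0.065536.
d = 0.376767 + 0.065536 = 0.442303.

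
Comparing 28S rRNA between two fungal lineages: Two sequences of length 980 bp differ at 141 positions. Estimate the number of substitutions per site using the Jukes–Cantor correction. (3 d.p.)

0.160

p = 141/980 ≈ 0.143878.
d = −(3/4) ln(1 − 4p/3) = −0.75 ln(1 − 0.191837) = −0.75 ln(0.808163)
  = −0.75 × (-0.212992) = 0.159744 substitutions/site.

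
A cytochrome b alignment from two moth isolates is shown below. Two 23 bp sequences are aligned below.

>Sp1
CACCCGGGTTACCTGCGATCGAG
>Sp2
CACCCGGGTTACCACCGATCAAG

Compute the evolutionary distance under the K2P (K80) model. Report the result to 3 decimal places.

0.143

Of 23 sites, 1 differences are transitions and 2 are transversions, so P = 1/23 ≈ 0.043478 and Q = 2/23 ≈ 0.086957.
Under the Kimura two-parameter model, d = −½ ln(1 − 2P − Q) − ¼ ln(1 − 2Q).
1 − 2P − Q = 0.826087, giving −½ ln(0.826087) = 0.095528.
1 − 2Q = 0.826086, giving −¼ ln(0.826086) = 0.047764.
d = 0.095528 + 0.047764 = 0.143292.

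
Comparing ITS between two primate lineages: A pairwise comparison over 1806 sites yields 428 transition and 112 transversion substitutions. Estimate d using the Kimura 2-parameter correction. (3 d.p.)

0.417

P = 428/1806 ≈ 0.236988 and Q = 112/1806 ≈ 0.062016.
Under the Kimura two-parameter model, d = −½ ln(1 − 2P − Q) − ¼ ln(1 − 2Q).
1 − 2P − Q = 0.464008, giving −½ ln(0.464008) = 0.383927.
1 − 2Q = 0.875968, giving −¼ ln(0.875968) = 0.033106.
d = 0.383927 + 0.033106 = 0.417033.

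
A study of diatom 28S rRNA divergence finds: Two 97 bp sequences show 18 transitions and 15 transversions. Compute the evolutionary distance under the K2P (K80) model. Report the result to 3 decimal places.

P = 18/97 ≈ 0.185567 and Q = 15/97 ≈ 0.154639.
Under the Kimura two-parameter model, d = −½ ln(1 − 2P − Q) − ¼ ln(1 − 2Q).
1 − 2P − Q = 0.474227, giving −½ ln(0.474227) = 0.373035.
1 − 2Q = 0.690722, giving −¼ ln(0.690722) = 0.092504.
d = 0.373035 + 0.092504 = 0.465539.

0.466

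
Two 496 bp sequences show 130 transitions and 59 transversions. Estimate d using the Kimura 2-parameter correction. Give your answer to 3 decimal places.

0.583

P = 130/496 ≈ 0.262097 and Q = 59/496 ≈ 0.118952.
Under the Kimura two-parameter model, d = −½ ln(1 − 2P − Q) − ¼ ln(1 − 2Q).
1 − 2P − Q = 0.356854, giving −½ ln(0.356854) = 0.515214.
1 − 2Q = 0.762096, giving −¼ ln(0.762096) = 0.067921.
d = 0.515214 + 0.067921 = 0.583135.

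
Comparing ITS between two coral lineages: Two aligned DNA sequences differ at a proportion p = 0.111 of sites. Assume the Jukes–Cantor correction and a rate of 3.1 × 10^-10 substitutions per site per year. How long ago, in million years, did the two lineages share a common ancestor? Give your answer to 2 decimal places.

d = −(3/4) ln(1 − 4p/3) = −0.75 ln(1 − 0.148) = −0.75 ln(0.852)
  = −0.75 × (-0.160169) = 0.120127 substitutions/site.
Under a molecular clock d = 2μt, so t = d/(2μ) = 0.120127 / (2 × 3.1 × 10^-10) = 193.75 million years.

193.75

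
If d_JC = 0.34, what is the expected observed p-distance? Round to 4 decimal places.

p = (3/4)(1 − e^(−4d/3)) = 0.75 × (1 − e^(-0.453333)) = 0.75 × (1 − 0.635506) = 0.273371.

0.2734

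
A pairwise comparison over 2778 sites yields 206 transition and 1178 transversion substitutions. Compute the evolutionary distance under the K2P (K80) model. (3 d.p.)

0.896

P = 206/2778 ≈ 0.074154 and Q = 1178/2778 ≈ 0.424046.
Under the Kimura two-parameter model, d = −½ ln(1 − 2P − Q) − ¼ ln(1 − 2Q).
1 − 2P − Q = 0.427646, giving −½ ln(0.427646) = 0.424730.
1 − 2Q = 0.151908, giving −¼ ln(0.151908) = 0.471120.
d = 0.424730 + 0.471120 = 0.895850.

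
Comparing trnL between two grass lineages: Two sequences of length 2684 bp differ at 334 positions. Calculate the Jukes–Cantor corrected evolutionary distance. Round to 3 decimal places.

p = 334/2684 ≈ 0.124441.
d = −(3/4) ln(1 − 4p/3) = −0.75 ln(1 − 0.165921) = −0.75 ln(0.834079)
  = −0.75 × (-0.181427) = 0.136070 substitutions/site.

0.136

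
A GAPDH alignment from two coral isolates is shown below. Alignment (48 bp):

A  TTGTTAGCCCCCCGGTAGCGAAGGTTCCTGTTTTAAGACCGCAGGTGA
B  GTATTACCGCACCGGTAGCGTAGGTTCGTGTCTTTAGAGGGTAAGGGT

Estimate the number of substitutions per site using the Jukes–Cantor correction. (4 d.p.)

The sequences differ at 15 of 48 sites, so p = 15/48 = 0.3125.
d = −(3/4) ln(1 − 4p/3) = −0.75 ln(1 − 0.416667) = −0.75 ln(0.583333)
  = −0.75 × (-0.538997) = 0.404248 substitutions/site.

0.4042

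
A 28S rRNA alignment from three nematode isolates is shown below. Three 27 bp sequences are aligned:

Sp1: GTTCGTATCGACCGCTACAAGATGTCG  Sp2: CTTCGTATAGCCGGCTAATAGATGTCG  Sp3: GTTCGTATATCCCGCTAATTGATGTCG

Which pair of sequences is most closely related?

Sp2 and Sp3

Sp1–Sp2: 6/27 differ, p = 0.222, d = 0.264.
Sp1–Sp3: 6/27 differ, p = 0.222, d = 0.264.
Sp2–Sp3: 4/27 differ, p = 0.148, d = 0.165.
The smallest distance is between Sp2 and Sp3.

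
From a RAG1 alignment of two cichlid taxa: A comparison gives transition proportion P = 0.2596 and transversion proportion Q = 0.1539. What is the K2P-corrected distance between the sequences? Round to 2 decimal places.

Under the Kimura two-parameter model, d = −½ ln(1 − 2P − Q) − ¼ ln(1 − 2Q).
1 − 2P − Q = 0.3269, giving −½ ln(0.3269) = 0.559050.
1 − 2Q = 0.6922, giving −¼ ln(0.6922) = 0.091970.
d = 0.559050 + 0.091970 = 0.651020.

0.65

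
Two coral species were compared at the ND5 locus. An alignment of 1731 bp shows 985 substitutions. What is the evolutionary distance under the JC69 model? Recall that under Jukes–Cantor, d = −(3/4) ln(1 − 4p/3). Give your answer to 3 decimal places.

p = 985/1731 ≈ 0.569035.
d = −(3/4) ln(1 − 4p/3) = −0.75 ln(1 − 0.758713) = −0.75 ln(0.241287)
  = −0.75 × (-1.421768) = 1.066326 substitutions/site.

1.066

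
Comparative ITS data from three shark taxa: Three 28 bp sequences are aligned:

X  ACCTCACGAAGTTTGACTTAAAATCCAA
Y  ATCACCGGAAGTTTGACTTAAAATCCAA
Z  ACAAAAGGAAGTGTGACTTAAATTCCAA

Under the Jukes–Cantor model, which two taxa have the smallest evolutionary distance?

X and Y

X–Y: 4/28 differ, p = 0.143, d = 0.158.
X–Z: 6/28 differ, p = 0.214, d = 0.252.
Y–Z: 6/28 differ, p = 0.214, d = 0.252.
The smallest distance is between X and Y.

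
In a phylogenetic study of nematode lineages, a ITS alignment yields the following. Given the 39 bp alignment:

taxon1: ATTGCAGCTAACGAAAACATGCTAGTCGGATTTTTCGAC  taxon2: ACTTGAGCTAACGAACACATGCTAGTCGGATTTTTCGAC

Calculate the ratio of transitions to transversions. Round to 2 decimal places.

0.33

Transitions are A↔G and C↔T; transversions are all other mismatches.
Transitions: 1. Transversions: 3.
R = 1/3 = 0.333333… ≈ 0.33 (to 2 d.p.).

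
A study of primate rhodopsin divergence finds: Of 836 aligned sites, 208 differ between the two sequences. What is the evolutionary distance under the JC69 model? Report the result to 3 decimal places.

0.302

p = 208/836 ≈ 0.248804.
d = −(3/4) ln(1 − 4p/3) = −0.75 ln(1 − 0.331739) = −0.75 ln(0.668261)
  = −0.75 × (-0.403076) = 0.302307 substitutions/site.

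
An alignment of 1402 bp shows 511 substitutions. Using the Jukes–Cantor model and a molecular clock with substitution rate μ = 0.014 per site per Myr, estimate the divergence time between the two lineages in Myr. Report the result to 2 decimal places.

17.83

p = 511/1402 ≈ 0.364479.
d = −(3/4) ln(1 − 4p/3) = −0.75 ln(1 − 0.485972) = −0.75 ln(0.514028)
  = −0.75 × (-0.665478) = 0.499109 substitutions/site.
Under a molecular clock d = 2μt, so t = d/(2μ) = 0.499109 / (2 × 0.014) = 17.83 Myr.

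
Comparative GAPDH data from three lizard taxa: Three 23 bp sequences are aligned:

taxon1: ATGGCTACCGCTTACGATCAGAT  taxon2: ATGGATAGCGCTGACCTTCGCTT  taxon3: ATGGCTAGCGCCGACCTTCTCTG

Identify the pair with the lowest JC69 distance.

taxon2 and taxon3

taxon1–taxon2: 8/23 differ, p = 0.348, d = 0.467.
taxon1–taxon3: 9/23 differ, p = 0.391, d = 0.553.
taxon2–taxon3: 4/23 differ, p = 0.174, d = 0.198.
The smallest distance is between taxon2 and taxon3.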